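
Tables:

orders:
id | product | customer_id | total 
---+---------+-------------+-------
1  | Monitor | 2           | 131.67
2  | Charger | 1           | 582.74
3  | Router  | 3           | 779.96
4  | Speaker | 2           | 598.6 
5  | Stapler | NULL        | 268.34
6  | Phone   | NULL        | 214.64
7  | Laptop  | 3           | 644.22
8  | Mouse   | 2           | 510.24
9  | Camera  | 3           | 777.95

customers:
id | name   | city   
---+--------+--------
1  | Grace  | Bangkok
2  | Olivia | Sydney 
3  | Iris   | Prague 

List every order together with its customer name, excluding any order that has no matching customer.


INNER JOIN keeps only orders rows whose customer_id matches an id in customers. Walk through each order:
  - order 1 (Monitor): customer_id=2 -> matches Olivia
  - order 2 (Charger): customer_id=1 -> matches Grace
  - order 3 (Router): customer_id=3 -> matches Iris
  - order 4 (Speaker): customer_id=2 -> matches Olivia
  - order 5 (Stapler): customer_id=NULL, no match -> dropped
  - order 6 (Phone): customer_id=NULL, no match -> dropped
  - order 7 (Laptop): customer_id=3 -> matches Iris
  - order 8 (Mouse): customer_id=2 -> matches Olivia
  - order 9 (Camera): customer_id=3 -> matches Iris
So 2 of 9 rows are dropped.

SQL:
SELECT a.product, b.name AS customer
FROM orders a
INNER JOIN customers b ON a.customer_id = b.id

Result:
product | customer
--------+---------
Monitor | Olivia  
Charger | Grace   
Router  | Iris    
Speaker | Olivia  
Laptop  | Iris    
Mouse   | Olivia  
Camera  | Iris    


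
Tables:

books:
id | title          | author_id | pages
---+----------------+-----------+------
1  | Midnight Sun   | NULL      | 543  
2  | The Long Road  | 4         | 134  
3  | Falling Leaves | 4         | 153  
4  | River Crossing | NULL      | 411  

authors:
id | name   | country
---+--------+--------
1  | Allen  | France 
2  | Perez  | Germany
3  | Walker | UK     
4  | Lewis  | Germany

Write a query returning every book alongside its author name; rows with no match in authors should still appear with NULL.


LEFT JOIN keeps every row from books (the left table); where author_id has no match in authors, the author columns become NULL. Walk through each book:
  - book 1 (Midnight Sun): author_id=NULL, no match -> kept with NULL
  - book 2 (The Long Road): author_id=4 -> matches Lewis
  - book 3 (Falling Leaves): author_id=4 -> matches Lewis
  - book 4 (River Crossing): author_id=NULL, no match -> kept with NULL
All 4 rows appear; 2 have NULL author.

SQL:
SELECT a.title, b.name AS author
FROM books a
LEFT JOIN authors b ON a.author_id = b.id

Result:
title          | author
---------------+-------
Midnight Sun   | NULL  
The Long Road  | Lewis 
Falling Leaves | Lewis 
River Crossing | NULL  


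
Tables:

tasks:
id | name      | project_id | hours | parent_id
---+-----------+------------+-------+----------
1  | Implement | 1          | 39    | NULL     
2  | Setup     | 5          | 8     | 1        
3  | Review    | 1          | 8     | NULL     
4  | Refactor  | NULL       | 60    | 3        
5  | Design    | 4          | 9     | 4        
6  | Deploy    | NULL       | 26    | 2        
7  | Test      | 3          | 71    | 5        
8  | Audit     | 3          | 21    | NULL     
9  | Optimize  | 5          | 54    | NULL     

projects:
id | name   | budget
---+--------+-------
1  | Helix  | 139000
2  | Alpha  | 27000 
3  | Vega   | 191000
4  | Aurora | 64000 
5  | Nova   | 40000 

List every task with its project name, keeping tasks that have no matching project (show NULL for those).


LEFT JOIN keeps every row from tasks (the left table); where project_id has no match in projects, the project columns become NULL. Walk through each task:
  - task 1 (Implement): project_id=1 -> matches Helix
  - task 2 (Setup): project_id=5 -> matches Nova
  - task 3 (Review): project_id=1 -> matches Helix
  - task 4 (Refactor): project_id=NULL, no match -> kept with NULL
  - task 5 (Design): project_id=4 -> matches Aurora
  - task 6 (Deploy): project_id=NULL, no match -> kept with NULL
  - task 7 (Test): project_id=3 -> matches Vega
  - task 8 (Audit): project_id=3 -> matches Vega
  - task 9 (Optimize): project_id=5 -> matches Nova
All 9 rows appear; 2 have NULL project.

SQL:
SELECT a.name, b.name AS project
FROM tasks a
LEFT JOIN projects b ON a.project_id = b.id

Result:
name      | project
----------+--------
Implement | Helix  
Setup     | Nova   
Review    | Helix  
Refactor  | NULL   
Design    | Aurora 
Deploy    | NULL   
Test      | Vega   
Audit     | Vega   
Optimize  | Nova   


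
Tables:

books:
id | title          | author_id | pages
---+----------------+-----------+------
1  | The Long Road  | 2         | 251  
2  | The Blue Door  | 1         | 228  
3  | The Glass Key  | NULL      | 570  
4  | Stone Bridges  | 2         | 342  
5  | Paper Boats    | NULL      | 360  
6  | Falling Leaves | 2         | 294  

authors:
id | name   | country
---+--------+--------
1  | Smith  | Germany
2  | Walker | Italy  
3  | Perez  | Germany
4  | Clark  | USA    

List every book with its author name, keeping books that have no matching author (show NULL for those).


LEFT JOIN keeps every row from books (the left table); where author_id has no match in authors, the author columns become NULL. Walk through each book:
  - book 1 (The Long Road): author_id=2 -> matches Walker
  - book 2 (The Blue Door): author_id=1 -> matches Smith
  - book 3 (The Glass Key): author_id=NULL, no match -> kept with NULL
  - book 4 (Stone Bridges): author_id=2 -> matches Walker
  - book 5 (Paper Boats): author_id=NULL, no match -> kept with NULL
  - book 6 (Falling Leaves): author_id=2 -> matches Walker
All 6 rows appear; 2 have NULL author.

SQL:
SELECT a.title, b.name AS author
FROM books a
LEFT JOIN authors b ON a.author_id = b.id

Result:
title          | author
---------------+-------
The Long Road  | Walker
The Blue Door  | Smith 
The Glass Key  | NULL  
Stone Bridges  | Walker
Paper Boats    | NULL  
Falling Leaves | Walker


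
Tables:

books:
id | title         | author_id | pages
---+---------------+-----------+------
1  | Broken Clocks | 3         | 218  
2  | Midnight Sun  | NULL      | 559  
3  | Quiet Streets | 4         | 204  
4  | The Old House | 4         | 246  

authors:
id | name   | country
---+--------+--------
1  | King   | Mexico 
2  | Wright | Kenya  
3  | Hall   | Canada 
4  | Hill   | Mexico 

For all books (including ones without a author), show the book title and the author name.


LEFT JOIN keeps every row from books (the left table); where author_id has no match in authors, the author columns become NULL. Walk through each book:
  - book 1 (Broken Clocks): author_id=3 -> matches Hall
  - book 2 (Midnight Sun): author_id=NULL, no match -> kept with NULL
  - book 3 (Quiet Streets): author_id=4 -> matches Hill
  - book 4 (The Old House): author_id=4 -> matches Hill
All 4 rows appear; 1 has NULL author.

SQL:
SELECT a.title, b.name AS author
FROM books a
LEFT JOIN authors b ON a.author_id = b.id

Result:
title         | author
--------------+-------
Broken Clocks | Hall  
Midnight Sun  | NULL  
Quiet Streets | Hill  
The Old House | Hill  


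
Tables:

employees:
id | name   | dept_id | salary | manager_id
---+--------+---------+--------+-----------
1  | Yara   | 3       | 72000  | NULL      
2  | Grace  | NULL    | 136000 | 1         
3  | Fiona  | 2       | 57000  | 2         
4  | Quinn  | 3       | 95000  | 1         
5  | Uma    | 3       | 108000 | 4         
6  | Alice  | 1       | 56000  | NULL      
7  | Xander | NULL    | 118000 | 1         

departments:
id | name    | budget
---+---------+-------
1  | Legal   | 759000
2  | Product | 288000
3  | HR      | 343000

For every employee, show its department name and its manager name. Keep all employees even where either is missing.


Two LEFT JOINs from the same base table employees: one to departments via dept_id, one to employees itself via manager_id. Both are LEFT so every employee is preserved.
Match against departments:
  - employee 1 (Yara): dept_id=3 -> matches HR
  - employee 2 (Grace): dept_id=NULL, no match -> kept with NULL
  - employee 3 (Fiona): dept_id=2 -> matches Product
  - employee 4 (Quinn): dept_id=3 -> matches HR
  - employee 5 (Uma): dept_id=3 -> matches HR
  - employee 6 (Alice): dept_id=1 -> matches Legal
  - employee 7 (Xander): dept_id=NULL, no match -> kept with NULL
Match against employees (self):
  - employee 1 (Yara): manager_id=NULL -> NULL
  - employee 2 (Grace): manager_id=1 -> Yara
  - employee 3 (Fiona): manager_id=2 -> Grace
  - employee 4 (Quinn): manager_id=1 -> Yara
  - employee 5 (Uma): manager_id=4 -> Quinn
  - employee 6 (Alice): manager_id=NULL -> NULL
  - employee 7 (Xander): manager_id=1 -> Yara

SQL:
SELECT a.name, b.name AS department, c.name AS manager
FROM employees a
LEFT JOIN departments b ON a.dept_id = b.id
LEFT JOIN employees c ON a.manager_id = c.id

Result:
name   | department | manager
-------+------------+--------
Yara   | HR         | NULL   
Grace  | NULL       | Yara   
Fiona  | Product    | Grace  
Quinn  | HR         | Yara   
Uma    | HR         | Quinn  
Alice  | Legal      | NULL   
Xander | NULL       | Yara   


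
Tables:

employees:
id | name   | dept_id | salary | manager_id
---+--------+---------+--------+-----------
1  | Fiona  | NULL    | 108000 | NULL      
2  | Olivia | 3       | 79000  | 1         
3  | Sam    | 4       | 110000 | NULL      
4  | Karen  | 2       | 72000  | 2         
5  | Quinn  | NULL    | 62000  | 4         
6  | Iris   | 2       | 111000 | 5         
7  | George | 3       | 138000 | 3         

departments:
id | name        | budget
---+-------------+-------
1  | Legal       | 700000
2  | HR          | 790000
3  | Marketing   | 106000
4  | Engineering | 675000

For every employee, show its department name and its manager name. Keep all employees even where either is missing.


Two LEFT JOINs from the same base table employees: one to departments via dept_id, one to employees itself via manager_id. Both are LEFT so every employee is preserved.
Match against departments:
  - employee 1 (Fiona): dept_id=NULL, no match -> kept with NULL
  - employee 2 (Olivia): dept_id=3 -> matches Marketing
  - employee 3 (Sam): dept_id=4 -> matches Engineering
  - employee 4 (Karen): dept_id=2 -> matches HR
  - employee 5 (Quinn): dept_id=NULL, no match -> kept with NULL
  - employee 6 (Iris): dept_id=2 -> matches HR
  - employee 7 (George): dept_id=3 -> matches Marketing
Match against employees (self):
  - employee 1 (Fiona): manager_id=NULL -> NULL
  - employee 2 (Olivia): manager_id=1 -> Fiona
  - employee 3 (Sam): manager_id=NULL -> NULL
  - employee 4 (Karen): manager_id=2 -> Olivia
  - employee 5 (Quinn): manager_id=4 -> Karen
  - employee 6 (Iris): manager_id=5 -> Quinn
  - employee 7 (George): manager_id=3 -> Sam

SQL:
SELECT a.name, b.name AS department, c.name AS manager
FROM employees a
LEFT JOIN departments b ON a.dept_id = b.id
LEFT JOIN employees c ON a.manager_id = c.id

Result:
name   | department  | manager
-------+-------------+--------
Fiona  | NULL        | NULL   
Olivia | Marketing   | Fiona  
Sam    | Engineering | NULL   
Karen  | HR          | Olivia 
Quinn  | NULL        | Karen  
Iris   | HR          | Quinn  
George | Marketing   | Sam    


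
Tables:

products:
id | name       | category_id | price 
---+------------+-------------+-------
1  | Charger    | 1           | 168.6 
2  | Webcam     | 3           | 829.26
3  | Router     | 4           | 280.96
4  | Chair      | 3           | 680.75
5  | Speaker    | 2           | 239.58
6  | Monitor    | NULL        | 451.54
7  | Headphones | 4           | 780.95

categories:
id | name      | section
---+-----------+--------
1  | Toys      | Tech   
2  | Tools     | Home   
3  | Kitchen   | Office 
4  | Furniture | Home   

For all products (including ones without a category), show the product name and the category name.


LEFT JOIN keeps every row from products (the left table); where category_id has no match in categories, the category columns become NULL. Walk through each product:
  - product 1 (Charger): category_id=1 -> matches Toys
  - product 2 (Webcam): category_id=3 -> matches Kitchen
  - product 3 (Router): category_id=4 -> matches Furniture
  - product 4 (Chair): category_id=3 -> matches Kitchen
  - product 5 (Speaker): category_id=2 -> matches Tools
  - product 6 (Monitor): category_id=NULL, no match -> kept with NULL
  - product 7 (Headphones): category_id=4 -> matches Furniture
All 7 rows appear; 1 has NULL category.

SQL:
SELECT a.name, b.name AS category
FROM products a
LEFT JOIN categories b ON a.category_id = b.id

Result:
name       | category 
-----------+----------
Charger    | Toys     
Webcam     | Kitchen  
Router     | Furniture
Chair      | Kitchen  
Speaker    | Tools    
Monitor    | NULL     
Headphones | Furniture


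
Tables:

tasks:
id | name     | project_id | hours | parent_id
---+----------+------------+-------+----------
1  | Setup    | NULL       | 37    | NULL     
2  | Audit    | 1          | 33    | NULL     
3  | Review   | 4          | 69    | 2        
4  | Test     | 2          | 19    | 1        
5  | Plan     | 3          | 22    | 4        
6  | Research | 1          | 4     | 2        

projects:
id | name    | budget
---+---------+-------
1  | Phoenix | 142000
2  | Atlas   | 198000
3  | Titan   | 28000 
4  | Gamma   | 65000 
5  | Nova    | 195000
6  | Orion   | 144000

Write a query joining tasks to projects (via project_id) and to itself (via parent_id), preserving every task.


Two LEFT JOINs from the same base table tasks: one to projects via project_id, one to tasks itself via parent_id. Both are LEFT so every task is preserved.
Match against projects:
  - task 1 (Setup): project_id=NULL, no match -> kept with NULL
  - task 2 (Audit): project_id=1 -> matches Phoenix
  - task 3 (Review): project_id=4 -> matches Gamma
  - task 4 (Test): project_id=2 -> matches Atlas
  - task 5 (Plan): project_id=3 -> matches Titan
  - task 6 (Research): project_id=1 -> matches Phoenix
Match against tasks (self):
  - task 1 (Setup): parent_id=NULL -> NULL
  - task 2 (Audit): parent_id=NULL -> NULL
  - task 3 (Review): parent_id=2 -> Audit
  - task 4 (Test): parent_id=1 -> Setup
  - task 5 (Plan): parent_id=4 -> Test
  - task 6 (Research): parent_id=2 -> Audit

SQL:
SELECT a.name, b.name AS project, c.name AS parent
FROM tasks a
LEFT JOIN projects b ON a.project_id = b.id
LEFT JOIN tasks c ON a.parent_id = c.id

Result:
name     | project | parent
---------+---------+-------
Setup    | NULL    | NULL  
Audit    | Phoenix | NULL  
Review   | Gamma   | Audit 
Test     | Atlas   | Setup 
Plan     | Titan   | Test  
Research | Phoenix | Audit 


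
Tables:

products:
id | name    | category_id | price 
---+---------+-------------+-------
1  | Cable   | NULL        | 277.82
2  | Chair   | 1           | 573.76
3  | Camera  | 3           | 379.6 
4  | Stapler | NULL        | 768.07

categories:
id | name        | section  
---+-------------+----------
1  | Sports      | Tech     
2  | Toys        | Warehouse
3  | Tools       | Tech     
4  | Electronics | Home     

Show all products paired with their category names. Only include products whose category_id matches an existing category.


INNER JOIN keeps only products rows whose category_id matches an id in categories. Walk through each product:
  - product 1 (Cable): category_id=NULL, no match -> dropped
  - product 2 (Chair): category_id=1 -> matches Sports
  - product 3 (Camera): category_id=3 -> matches Tools
  - product 4 (Stapler): category_id=NULL, no match -> dropped
So 2 of 4 rows are dropped.

SQL:
SELECT a.name, b.name AS category
FROM products a
INNER JOIN categories b ON a.category_id = b.id

Result:
name   | category
-------+---------
Chair  | Sports  
Camera | Tools   


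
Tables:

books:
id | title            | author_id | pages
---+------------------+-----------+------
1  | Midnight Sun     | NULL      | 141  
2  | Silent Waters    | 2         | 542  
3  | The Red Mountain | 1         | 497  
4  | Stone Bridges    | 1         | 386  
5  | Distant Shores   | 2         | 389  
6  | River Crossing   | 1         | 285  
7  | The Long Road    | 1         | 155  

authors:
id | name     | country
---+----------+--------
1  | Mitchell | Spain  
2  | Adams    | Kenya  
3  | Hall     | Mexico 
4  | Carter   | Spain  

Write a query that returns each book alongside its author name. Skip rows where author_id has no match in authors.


INNER JOIN keeps only books rows whose author_id matches an id in authors. Walk through each book:
  - book 1 (Midnight Sun): author_id=NULL, no match -> dropped
  - book 2 (Silent Waters): author_id=2 -> matches Adams
  - book 3 (The Red Mountain): author_id=1 -> matches Mitchell
  - book 4 (Stone Bridges): author_id=1 -> matches Mitchell
  - book 5 (Distant Shores): author_id=2 -> matches Adams
  - book 6 (River Crossing): author_id=1 -> matches Mitchell
  - book 7 (The Long Road): author_id=1 -> matches Mitchell
So 1 of 7 rows is dropped.

SQL:
SELECT a.title, b.name AS author
FROM books a
INNER JOIN authors b ON a.author_id = b.id

Result:
title            | author  
-----------------+---------
Silent Waters    | Adams   
The Red Mountain | Mitchell
Stone Bridges    | Mitchell
Distant Shores   | Adams   
River Crossing   | Mitchell
The Long Road    | Mitchell


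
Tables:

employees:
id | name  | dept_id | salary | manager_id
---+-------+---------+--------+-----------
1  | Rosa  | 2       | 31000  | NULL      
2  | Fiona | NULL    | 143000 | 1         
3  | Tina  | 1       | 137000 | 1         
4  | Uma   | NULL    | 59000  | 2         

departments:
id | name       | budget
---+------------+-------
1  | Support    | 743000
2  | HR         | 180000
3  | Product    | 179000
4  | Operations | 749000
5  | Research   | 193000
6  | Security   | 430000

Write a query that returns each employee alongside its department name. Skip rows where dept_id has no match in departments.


INNER JOIN keeps only employees rows whose dept_id matches an id in departments. Walk through each employee:
  - employee 1 (Rosa): dept_id=2 -> matches HR
  - employee 2 (Fiona): dept_id=NULL, no match -> dropped
  - employee 3 (Tina): dept_id=1 -> matches Support
  - employee 4 (Uma): dept_id=NULL, no match -> dropped
So 2 of 4 rows are dropped.

SQL:
SELECT a.name, b.name AS department
FROM employees a
INNER JOIN departments b ON a.dept_id = b.id

Result:
name | department
-----+-----------
Rosa | HR        
Tina | Support   


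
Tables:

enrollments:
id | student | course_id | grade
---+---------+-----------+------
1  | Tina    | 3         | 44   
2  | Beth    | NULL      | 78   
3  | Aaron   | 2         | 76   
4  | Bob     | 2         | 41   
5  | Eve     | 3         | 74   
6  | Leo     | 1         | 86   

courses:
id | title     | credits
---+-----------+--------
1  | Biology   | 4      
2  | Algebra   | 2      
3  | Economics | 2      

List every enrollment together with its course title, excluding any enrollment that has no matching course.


INNER JOIN keeps only enrollments rows whose course_id matches an id in courses. Walk through each enrollment:
  - enrollment 1 (Tina): course_id=3 -> matches Economics
  - enrollment 2 (Beth): course_id=NULL, no match -> dropped
  - enrollment 3 (Aaron): course_id=2 -> matches Algebra
  - enrollment 4 (Bob): course_id=2 -> matches Algebra
  - enrollment 5 (Eve): course_id=3 -> matches Economics
  - enrollment 6 (Leo): course_id=1 -> matches Biology
So 1 of 6 rows is dropped.

SQL:
SELECT a.student, b.title AS course
FROM enrollments a
INNER JOIN courses b ON a.course_id = b.id

Result:
student | course   
--------+----------
Tina    | Economics
Aaron   | Algebra  
Bob     | Algebra  
Eve     | Economics
Leo     | Biology  


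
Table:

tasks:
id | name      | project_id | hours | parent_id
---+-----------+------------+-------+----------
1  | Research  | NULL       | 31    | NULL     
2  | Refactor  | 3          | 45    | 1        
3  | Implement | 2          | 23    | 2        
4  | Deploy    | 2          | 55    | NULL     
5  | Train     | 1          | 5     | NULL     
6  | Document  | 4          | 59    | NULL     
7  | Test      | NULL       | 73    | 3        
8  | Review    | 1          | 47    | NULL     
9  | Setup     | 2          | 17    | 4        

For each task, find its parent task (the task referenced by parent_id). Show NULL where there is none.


This is a self-join: tasks is joined to a second copy of itself, matching each row's parent_id to another row's id. Use LEFT JOIN so rows with parent_id=NULL are kept.
  - task 1 (Research): parent_id=NULL -> NULL
  - task 2 (Refactor): parent_id=1 -> Research
  - task 3 (Implement): parent_id=2 -> Refactor
  - task 4 (Deploy): parent_id=NULL -> NULL
  - task 5 (Train): parent_id=NULL -> NULL
  - task 6 (Document): parent_id=NULL -> NULL
  - task 7 (Test): parent_id=3 -> Implement
  - task 8 (Review): parent_id=NULL -> NULL
  - task 9 (Setup): parent_id=4 -> Deploy

SQL:
SELECT a.name AS item, b.name AS parent
FROM tasks a
LEFT JOIN tasks b ON a.parent_id = b.id

Result:
item      | parent   
----------+----------
Research  | NULL     
Refactor  | Research 
Implement | Refactor 
Deploy    | NULL     
Train     | NULL     
Document  | NULL     
Test      | Implement
Review    | NULL     
Setup     | Deploy   


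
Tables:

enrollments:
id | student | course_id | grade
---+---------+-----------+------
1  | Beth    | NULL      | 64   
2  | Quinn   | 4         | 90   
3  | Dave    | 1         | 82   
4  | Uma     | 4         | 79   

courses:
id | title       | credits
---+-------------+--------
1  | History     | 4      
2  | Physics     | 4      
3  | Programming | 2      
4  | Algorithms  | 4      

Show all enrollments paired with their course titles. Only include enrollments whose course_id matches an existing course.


INNER JOIN keeps only enrollments rows whose course_id matches an id in courses. Walk through each enrollment:
  - enrollment 1 (Beth): course_id=NULL, no match -> dropped
  - enrollment 2 (Quinn): course_id=4 -> matches Algorithms
  - enrollment 3 (Dave): course_id=1 -> matches History
  - enrollment 4 (Uma): course_id=4 -> matches Algorithms
So 1 of 4 rows is dropped.

SQL:
SELECT a.student, b.title AS course
FROM enrollments a
INNER JOIN courses b ON a.course_id = b.id

Result:
student | course    
--------+-----------
Quinn   | Algorithms
Dave    | History   
Uma     | Algorithms


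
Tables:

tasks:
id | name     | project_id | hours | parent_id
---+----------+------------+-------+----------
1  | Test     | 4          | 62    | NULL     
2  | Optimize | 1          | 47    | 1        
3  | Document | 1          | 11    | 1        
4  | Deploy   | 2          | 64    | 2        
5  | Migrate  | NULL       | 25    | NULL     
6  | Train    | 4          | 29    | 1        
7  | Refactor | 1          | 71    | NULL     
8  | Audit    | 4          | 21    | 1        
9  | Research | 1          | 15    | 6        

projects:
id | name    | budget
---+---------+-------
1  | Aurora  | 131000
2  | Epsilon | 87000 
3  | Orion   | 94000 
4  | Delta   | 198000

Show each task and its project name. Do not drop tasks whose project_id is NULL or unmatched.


LEFT JOIN keeps every row from tasks (the left table); where project_id has no match in projects, the project columns become NULL. Walk through each task:
  - task 1 (Test): project_id=4 -> matches Delta
  - task 2 (Optimize): project_id=1 -> matches Aurora
  - task 3 (Document): project_id=1 -> matches Aurora
  - task 4 (Deploy): project_id=2 -> matches Epsilon
  - task 5 (Migrate): project_id=NULL, no match -> kept with NULL
  - task 6 (Train): project_id=4 -> matches Delta
  - task 7 (Refactor): project_id=1 -> matches Aurora
  - task 8 (Audit): project_id=4 -> matches Delta
  - task 9 (Research): project_id=1 -> matches Aurora
All 9 rows appear; 1 has NULL project.

SQL:
SELECT a.name, b.name AS project
FROM tasks a
LEFT JOIN projects b ON a.project_id = b.id

Result:
name     | project
---------+--------
Test     | Delta  
Optimize | Aurora 
Document | Aurora 
Deploy   | Epsilon
Migrate  | NULL   
Train    | Delta  
Refactor | Aurora 
Audit    | Delta  
Research | Aurora 


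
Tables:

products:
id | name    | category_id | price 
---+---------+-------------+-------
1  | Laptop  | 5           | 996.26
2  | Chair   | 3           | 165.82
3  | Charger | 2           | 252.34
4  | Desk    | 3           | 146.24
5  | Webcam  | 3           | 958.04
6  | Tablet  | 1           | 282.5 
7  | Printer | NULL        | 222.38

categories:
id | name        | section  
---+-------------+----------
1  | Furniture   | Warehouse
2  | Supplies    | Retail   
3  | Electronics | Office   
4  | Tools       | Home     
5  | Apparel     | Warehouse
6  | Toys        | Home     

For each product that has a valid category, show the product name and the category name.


INNER JOIN keeps only products rows whose category_id matches an id in categories. Walk through each product:
  - product 1 (Laptop): category_id=5 -> matches Apparel
  - product 2 (Chair): category_id=3 -> matches Electronics
  - product 3 (Charger): category_id=2 -> matches Supplies
  - product 4 (Desk): category_id=3 -> matches Electronics
  - product 5 (Webcam): category_id=3 -> matches Electronics
  - product 6 (Tablet): category_id=1 -> matches Furniture
  - product 7 (Printer): category_id=NULL, no match -> dropped
So 1 of 7 rows is dropped.

SQL:
SELECT a.name, b.name AS category
FROM products a
INNER JOIN categories b ON a.category_id = b.id

Result:
name    | category   
--------+------------
Laptop  | Apparel    
Chair   | Electronics
Charger | Supplies   
Desk    | Electronics
Webcam  | Electronics
Tablet  | Furniture  


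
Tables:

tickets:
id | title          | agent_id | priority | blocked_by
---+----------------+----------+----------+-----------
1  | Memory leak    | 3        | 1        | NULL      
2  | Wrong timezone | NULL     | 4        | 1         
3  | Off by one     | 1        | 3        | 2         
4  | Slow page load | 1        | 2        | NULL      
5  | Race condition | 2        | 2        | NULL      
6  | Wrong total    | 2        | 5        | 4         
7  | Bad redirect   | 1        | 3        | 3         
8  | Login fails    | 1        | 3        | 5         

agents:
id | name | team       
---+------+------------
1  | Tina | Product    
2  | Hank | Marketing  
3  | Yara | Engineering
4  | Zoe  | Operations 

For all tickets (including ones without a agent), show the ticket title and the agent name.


LEFT JOIN keeps every row from tickets (the left table); where agent_id has no match in agents, the agent columns become NULL. Walk through each ticket:
  - ticket 1 (Memory leak): agent_id=3 -> matches Yara
  - ticket 2 (Wrong timezone): agent_id=NULL, no match -> kept with NULL
  - ticket 3 (Off by one): agent_id=1 -> matches Tina
  - ticket 4 (Slow page load): agent_id=1 -> matches Tina
  - ticket 5 (Race condition): agent_id=2 -> matches Hank
  - ticket 6 (Wrong total): agent_id=2 -> matches Hank
  - ticket 7 (Bad redirect): agent_id=1 -> matches Tina
  - ticket 8 (Login fails): agent_id=1 -> matches Tina
All 8 rows appear; 1 has NULL agent.

SQL:
SELECT a.title, b.name AS agent
FROM tickets a
LEFT JOIN agents b ON a.agent_id = b.id

Result:
title          | agent
---------------+------
Memory leak    | Yara 
Wrong timezone | NULL 
Off by one     | Tina 
Slow page load | Tina 
Race condition | Hank 
Wrong total    | Hank 
Bad redirect   | Tina 
Login fails    | Tina 


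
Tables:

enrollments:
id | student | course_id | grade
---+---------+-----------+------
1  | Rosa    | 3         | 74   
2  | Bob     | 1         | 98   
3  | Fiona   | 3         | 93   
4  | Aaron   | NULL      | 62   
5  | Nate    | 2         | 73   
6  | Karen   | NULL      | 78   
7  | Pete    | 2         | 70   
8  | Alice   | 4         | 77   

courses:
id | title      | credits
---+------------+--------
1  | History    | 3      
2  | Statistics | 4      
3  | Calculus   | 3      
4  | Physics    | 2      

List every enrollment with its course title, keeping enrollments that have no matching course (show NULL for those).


LEFT JOIN keeps every row from enrollments (the left table); where course_id has no match in courses, the course columns become NULL. Walk through each enrollment:
  - enrollment 1 (Rosa): course_id=3 -> matches Calculus
  - enrollment 2 (Bob): course_id=1 -> matches History
  - enrollment 3 (Fiona): course_id=3 -> matches Calculus
  - enrollment 4 (Aaron): course_id=NULL, no match -> kept with NULL
  - enrollment 5 (Nate): course_id=2 -> matches Statistics
  - enrollment 6 (Karen): course_id=NULL, no match -> kept with NULL
  - enrollment 7 (Pete): course_id=2 -> matches Statistics
  - enrollment 8 (Alice): course_id=4 -> matches Physics
All 8 rows appear; 2 have NULL course.

SQL:
SELECT a.student, b.title AS course
FROM enrollments a
LEFT JOIN courses b ON a.course_id = b.id

Result:
student | course    
--------+-----------
Rosa    | Calculus  
Bob     | History   
Fiona   | Calculus  
Aaron   | NULL      
Nate    | Statistics
Karen   | NULL      
Pete    | Statistics
Alice   | Physics   


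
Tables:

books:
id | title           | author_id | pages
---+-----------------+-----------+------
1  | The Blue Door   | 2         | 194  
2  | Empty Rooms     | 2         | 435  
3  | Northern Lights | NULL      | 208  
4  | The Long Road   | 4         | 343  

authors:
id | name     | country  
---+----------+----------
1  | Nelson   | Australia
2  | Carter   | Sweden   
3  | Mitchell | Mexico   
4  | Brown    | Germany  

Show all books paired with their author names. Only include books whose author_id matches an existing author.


INNER JOIN keeps only books rows whose author_id matches an id in authors. Walk through each book:
  - book 1 (The Blue Door): author_id=2 -> matches Carter
  - book 2 (Empty Rooms): author_id=2 -> matches Carter
  - book 3 (Northern Lights): author_id=NULL, no match -> dropped
  - book 4 (The Long Road): author_id=4 -> matches Brown
So 1 of 4 rows is dropped.

SQL:
SELECT a.title, b.name AS author
FROM books a
INNER JOIN authors b ON a.author_id = b.id

Result:
title         | author
--------------+-------
The Blue Door | Carter
Empty Rooms   | Carter
The Long Road | Brown 


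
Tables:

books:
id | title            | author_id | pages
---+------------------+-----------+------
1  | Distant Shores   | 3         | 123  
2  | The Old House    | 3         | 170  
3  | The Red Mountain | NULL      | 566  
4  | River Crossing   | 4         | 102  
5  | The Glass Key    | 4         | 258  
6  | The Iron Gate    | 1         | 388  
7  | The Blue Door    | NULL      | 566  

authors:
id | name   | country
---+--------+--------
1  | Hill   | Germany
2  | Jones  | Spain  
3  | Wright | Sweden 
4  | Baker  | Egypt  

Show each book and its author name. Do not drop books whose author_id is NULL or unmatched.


LEFT JOIN keeps every row from books (the left table); where author_id has no match in authors, the author columns become NULL. Walk through each book:
  - book 1 (Distant Shores): author_id=3 -> matches Wright
  - book 2 (The Old House): author_id=3 -> matches Wright
  - book 3 (The Red Mountain): author_id=NULL, no match -> kept with NULL
  - book 4 (River Crossing): author_id=4 -> matches Baker
  - book 5 (The Glass Key): author_id=4 -> matches Baker
  - book 6 (The Iron Gate): author_id=1 -> matches Hill
  - book 7 (The Blue Door): author_id=NULL, no match -> kept with NULL
All 7 rows appear; 2 have NULL author.

SQL:
SELECT a.title, b.name AS author
FROM books a
LEFT JOIN authors b ON a.author_id = b.id

Result:
title            | author
-----------------+-------
Distant Shores   | Wright
The Old House    | Wright
The Red Mountain | NULL  
River Crossing   | Baker 
The Glass Key    | Baker 
The Iron Gate    | Hill  
The Blue Door    | NULL  


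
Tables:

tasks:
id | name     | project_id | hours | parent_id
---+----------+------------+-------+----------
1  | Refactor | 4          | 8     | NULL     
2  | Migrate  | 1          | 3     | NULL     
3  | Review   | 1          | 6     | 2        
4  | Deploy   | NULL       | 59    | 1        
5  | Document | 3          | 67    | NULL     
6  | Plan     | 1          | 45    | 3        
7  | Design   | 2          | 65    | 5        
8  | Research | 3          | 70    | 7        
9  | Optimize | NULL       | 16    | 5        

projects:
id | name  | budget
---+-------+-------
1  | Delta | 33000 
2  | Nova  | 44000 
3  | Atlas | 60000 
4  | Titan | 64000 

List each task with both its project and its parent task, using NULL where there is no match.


Two LEFT JOINs from the same base table tasks: one to projects via project_id, one to tasks itself via parent_id. Both are LEFT so every task is preserved.
Match against projects:
  - task 1 (Refactor): project_id=4 -> matches Titan
  - task 2 (Migrate): project_id=1 -> matches Delta
  - task 3 (Review): project_id=1 -> matches Delta
  - task 4 (Deploy): project_id=NULL, no match -> kept with NULL
  - task 5 (Document): project_id=3 -> matches Atlas
  - task 6 (Plan): project_id=1 -> matches Delta
  - task 7 (Design): project_id=2 -> matches Nova
  - task 8 (Research): project_id=3 -> matches Atlas
  - task 9 (Optimize): project_id=NULL, no match -> kept with NULL
Match against tasks (self):
  - task 1 (Refactor): parent_id=NULL -> NULL
  - task 2 (Migrate): parent_id=NULL -> NULL
  - task 3 (Review): parent_id=2 -> Migrate
  - task 4 (Deploy): parent_id=1 -> Refactor
  - task 5 (Document): parent_id=NULL -> NULL
  - task 6 (Plan): parent_id=3 -> Review
  - task 7 (Design): parent_id=5 -> Document
  - task 8 (Research): parent_id=7 -> Design
  - task 9 (Optimize): parent_id=5 -> Document

SQL:
SELECT a.name, b.name AS project, c.name AS parent
FROM tasks a
LEFT JOIN projects b ON a.project_id = b.id
LEFT JOIN tasks c ON a.parent_id = c.id

Result:
name     | project | parent  
---------+---------+---------
Refactor | Titan   | NULL    
Migrate  | Delta   | NULL    
Review   | Delta   | Migrate 
Deploy   | NULL    | Refactor
Document | Atlas   | NULL    
Plan     | Delta   | Review  
Design   | Nova    | Document
Research | Atlas   | Design  
Optimize | NULL    | Document


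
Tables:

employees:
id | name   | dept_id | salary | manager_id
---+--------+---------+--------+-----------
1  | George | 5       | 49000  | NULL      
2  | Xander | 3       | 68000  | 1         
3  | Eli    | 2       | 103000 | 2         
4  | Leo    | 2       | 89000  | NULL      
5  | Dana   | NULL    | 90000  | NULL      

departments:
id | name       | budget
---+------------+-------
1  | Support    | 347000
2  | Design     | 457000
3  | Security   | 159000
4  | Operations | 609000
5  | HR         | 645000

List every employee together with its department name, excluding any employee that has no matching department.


INNER JOIN keeps only employees rows whose dept_id matches an id in departments. Walk through each employee:
  - employee 1 (George): dept_id=5 -> matches HR
  - employee 2 (Xander): dept_id=3 -> matches Security
  - employee 3 (Eli): dept_id=2 -> matches Design
  - employee 4 (Leo): dept_id=2 -> matches Design
  - employee 5 (Dana): dept_id=NULL, no match -> dropped
So 1 of 5 rows is dropped.

SQL:
SELECT a.name, b.name AS department
FROM employees a
INNER JOIN departments b ON a.dept_id = b.id

Result:
name   | department
-------+-----------
George | HR        
Xander | Security  
Eli    | Design    
Leo    | Design    


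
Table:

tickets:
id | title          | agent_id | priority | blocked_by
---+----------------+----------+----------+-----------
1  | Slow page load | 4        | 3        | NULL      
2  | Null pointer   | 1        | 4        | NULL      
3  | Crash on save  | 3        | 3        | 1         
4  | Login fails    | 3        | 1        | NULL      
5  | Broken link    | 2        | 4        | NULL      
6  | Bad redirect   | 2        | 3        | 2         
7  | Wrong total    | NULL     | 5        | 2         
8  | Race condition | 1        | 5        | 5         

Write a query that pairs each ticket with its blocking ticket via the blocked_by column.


This is a self-join: tickets is joined to a second copy of itself, matching each row's blocked_by to another row's id. Use LEFT JOIN so rows with blocked_by=NULL are kept.
  - ticket 1 (Slow page load): blocked_by=NULL -> NULL
  - ticket 2 (Null pointer): blocked_by=NULL -> NULL
  - ticket 3 (Crash on save): blocked_by=1 -> Slow page load
  - ticket 4 (Login fails): blocked_by=NULL -> NULL
  - ticket 5 (Broken link): blocked_by=NULL -> NULL
  - ticket 6 (Bad redirect): blocked_by=2 -> Null pointer
  - ticket 7 (Wrong total): blocked_by=2 -> Null pointer
  - ticket 8 (Race condition): blocked_by=5 -> Broken link

SQL:
SELECT a.title AS item, b.title AS blocked_by
FROM tickets a
LEFT JOIN tickets b ON a.blocked_by = b.id

Result:
item           | blocked_by    
---------------+---------------
Slow page load | NULL          
Null pointer   | NULL          
Crash on save  | Slow page load
Login fails    | NULL          
Broken link    | NULL          
Bad redirect   | Null pointer  
Wrong total    | Null pointer  
Race condition | Broken link   


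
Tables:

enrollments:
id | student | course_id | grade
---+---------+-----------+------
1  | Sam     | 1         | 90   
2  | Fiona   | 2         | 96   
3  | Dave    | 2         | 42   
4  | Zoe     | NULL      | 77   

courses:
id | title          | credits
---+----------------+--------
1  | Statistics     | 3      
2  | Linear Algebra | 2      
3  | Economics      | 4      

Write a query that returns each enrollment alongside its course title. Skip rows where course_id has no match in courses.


INNER JOIN keeps only enrollments rows whose course_id matches an id in courses. Walk through each enrollment:
  - enrollment 1 (Sam): course_id=1 -> matches Statistics
  - enrollment 2 (Fiona): course_id=2 -> matches Linear Algebra
  - enrollment 3 (Dave): course_id=2 -> matches Linear Algebra
  - enrollment 4 (Zoe): course_id=NULL, no match -> dropped
So 1 of 4 rows is dropped.

SQL:
SELECT a.student, b.title AS course
FROM enrollments a
INNER JOIN courses b ON a.course_id = b.id

Result:
student | course        
--------+---------------
Sam     | Statistics    
Fiona   | Linear Algebra
Dave    | Linear Algebra


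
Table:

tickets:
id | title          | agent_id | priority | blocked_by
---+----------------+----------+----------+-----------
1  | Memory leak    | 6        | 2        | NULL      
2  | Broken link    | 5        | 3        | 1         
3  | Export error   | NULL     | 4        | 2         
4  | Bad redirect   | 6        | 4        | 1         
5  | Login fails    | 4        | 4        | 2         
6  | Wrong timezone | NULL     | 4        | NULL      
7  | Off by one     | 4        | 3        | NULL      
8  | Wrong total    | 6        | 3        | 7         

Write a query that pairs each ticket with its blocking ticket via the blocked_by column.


This is a self-join: tickets is joined to a second copy of itself, matching each row's blocked_by to another row's id. Use LEFT JOIN so rows with blocked_by=NULL are kept.
  - ticket 1 (Memory leak): blocked_by=NULL -> NULL
  - ticket 2 (Broken link): blocked_by=1 -> Memory leak
  - ticket 3 (Export error): blocked_by=2 -> Broken link
  - ticket 4 (Bad redirect): blocked_by=1 -> Memory leak
  - ticket 5 (Login fails): blocked_by=2 -> Broken link
  - ticket 6 (Wrong timezone): blocked_by=NULL -> NULL
  - ticket 7 (Off by one): blocked_by=NULL -> NULL
  - ticket 8 (Wrong total): blocked_by=7 -> Off by one

SQL:
SELECT a.title AS item, b.title AS blocked_by
FROM tickets a
LEFT JOIN tickets b ON a.blocked_by = b.id

Result:
item           | blocked_by 
---------------+------------
Memory leak    | NULL       
Broken link    | Memory leak
Export error   | Broken link
Bad redirect   | Memory leak
Login fails    | Broken link
Wrong timezone | NULL       
Off by one     | NULL       
Wrong total    | Off by one 


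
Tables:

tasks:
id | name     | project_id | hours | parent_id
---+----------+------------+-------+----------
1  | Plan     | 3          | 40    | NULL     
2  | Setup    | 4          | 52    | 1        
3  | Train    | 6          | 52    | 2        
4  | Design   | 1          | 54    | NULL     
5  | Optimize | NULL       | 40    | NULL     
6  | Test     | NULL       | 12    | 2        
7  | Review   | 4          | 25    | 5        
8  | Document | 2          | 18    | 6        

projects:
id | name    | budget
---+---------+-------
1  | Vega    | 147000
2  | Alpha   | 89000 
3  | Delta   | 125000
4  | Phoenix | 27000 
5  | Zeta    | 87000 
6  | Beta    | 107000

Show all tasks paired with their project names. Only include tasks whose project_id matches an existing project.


INNER JOIN keeps only tasks rows whose project_id matches an id in projects. Walk through each task:
  - task 1 (Plan): project_id=3 -> matches Delta
  - task 2 (Setup): project_id=4 -> matches Phoenix
  - task 3 (Train): project_id=6 -> matches Beta
  - task 4 (Design): project_id=1 -> matches Vega
  - task 5 (Optimize): project_id=NULL, no match -> dropped
  - task 6 (Test): project_id=NULL, no match -> dropped
  - task 7 (Review): project_id=4 -> matches Phoenix
  - task 8 (Document): project_id=2 -> matches Alpha
So 2 of 8 rows are dropped.

SQL:
SELECT a.name, b.name AS project
FROM tasks a
INNER JOIN projects b ON a.project_id = b.id

Result:
name     | project
---------+--------
Plan     | Delta  
Setup    | Phoenix
Train    | Beta   
Design   | Vega   
Review   | Phoenix
Document | Alpha  
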